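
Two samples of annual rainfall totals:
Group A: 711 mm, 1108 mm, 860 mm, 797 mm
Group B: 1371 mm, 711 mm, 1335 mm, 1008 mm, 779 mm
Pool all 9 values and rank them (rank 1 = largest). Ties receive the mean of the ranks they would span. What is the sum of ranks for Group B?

Sorted (descending): 1371, 1335, 1108, 1008, 860, 797, 779, 711, 711
The 2 values of 711 occupy positions 8–9 → average rank (8+9)/2 = 8.5.
Group B values → pooled ranks: 1371→1, 711→8.5, 1335→2, 1008→4, 779→7
Rank sum = 1 + 8.5 + 2 + 4 + 7 = 22.5

22.5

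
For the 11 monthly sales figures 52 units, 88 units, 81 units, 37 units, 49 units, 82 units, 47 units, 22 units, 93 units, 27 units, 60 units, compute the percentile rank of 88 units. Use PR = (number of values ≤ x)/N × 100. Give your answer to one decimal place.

90.9

N = 11.
Strictly below 88: 9. Equal to 88: 1.
PR = 10/11 × 100 = 90.9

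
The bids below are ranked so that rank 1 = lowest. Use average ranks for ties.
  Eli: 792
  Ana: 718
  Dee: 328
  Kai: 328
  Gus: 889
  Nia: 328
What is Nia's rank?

Sorted (ascending): 328, 328, 328, 718, 792, 889
The 3 values of 328 occupy positions 1–3 → average rank 2.
Nia has value 328 → rank 2.

2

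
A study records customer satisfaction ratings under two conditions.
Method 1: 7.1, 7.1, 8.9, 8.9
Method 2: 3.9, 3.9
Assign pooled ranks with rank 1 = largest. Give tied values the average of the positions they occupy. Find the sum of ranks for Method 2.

11

Sorted (descending): 8.9, 8.9, 7.1, 7.1, 3.9, 3.9
The 2 values of 8.9 occupy positions 1–2 → average rank (1+2)/2 = 1.5.
The 2 values of 7.1 occupy positions 3–4 → average rank (3+4)/2 = 3.5.
The 2 values of 3.9 occupy positions 5–6 → average rank (5+6)/2 = 5.5.
Method 2 values → pooled ranks: 3.9→5.5, 3.9→5.5
Rank sum = 5.5 + 5.5 = 11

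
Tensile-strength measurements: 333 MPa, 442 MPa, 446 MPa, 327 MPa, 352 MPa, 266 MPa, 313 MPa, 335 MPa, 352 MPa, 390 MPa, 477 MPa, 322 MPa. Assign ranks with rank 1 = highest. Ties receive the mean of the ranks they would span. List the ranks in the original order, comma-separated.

8, 3, 2, 9, 5.5, 12, 11, 7, 5.5, 4, 1, 10

Sorted (descending): 477, 446, 442, 390, 352, 352, 335, 333, 327, 322, 313, 266
The 2 values of 352 occupy positions 5–6 → average rank (5+6)/2 = 5.5.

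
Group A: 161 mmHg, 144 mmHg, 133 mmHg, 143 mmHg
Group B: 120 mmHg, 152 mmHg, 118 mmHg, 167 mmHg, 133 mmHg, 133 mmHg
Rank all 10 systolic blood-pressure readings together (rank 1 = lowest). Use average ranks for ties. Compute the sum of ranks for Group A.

Sorted (ascending): 118, 120, 133, 133, 133, 143, 144, 152, 161, 167
The 3 values of 133 occupy positions 3–5 → average rank 4.
Group A values → pooled ranks: 161→9, 144→7, 133→4, 143→6
Rank sum = 9 + 7 + 4 + 6 = 26

26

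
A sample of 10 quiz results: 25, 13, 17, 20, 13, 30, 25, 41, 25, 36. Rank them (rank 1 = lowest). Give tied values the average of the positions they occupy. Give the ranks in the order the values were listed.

Sorted (ascending): 13, 13, 17, 20, 25, 25, 25, 30, 36, 41
The 2 values of 13 occupy positions 1–2 → average rank (1+2)/2 = 1.5.
The 3 values of 25 occupy positions 5–7 → average rank 6.

6, 1.5, 3, 4, 1.5, 8, 6, 10, 6, 9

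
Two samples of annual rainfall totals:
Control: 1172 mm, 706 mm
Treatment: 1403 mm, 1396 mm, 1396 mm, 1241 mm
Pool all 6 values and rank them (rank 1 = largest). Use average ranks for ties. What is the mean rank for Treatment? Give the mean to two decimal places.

2.50

Sorted (descending): 1403, 1396, 1396, 1241, 1172, 706
The 2 values of 1396 occupy positions 2–3 → average rank (2+3)/2 = 2.5.
Treatment values → pooled ranks: 1403→1, 1396→2.5, 1396→2.5, 1241→4
Mean rank = (1 + 2.5 + 2.5 + 4) / 4 = 2.50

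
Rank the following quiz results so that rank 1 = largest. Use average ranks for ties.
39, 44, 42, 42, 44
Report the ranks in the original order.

Sorted (descending): 44, 44, 42, 42, 39
The 2 values of 44 occupy positions 1–2 → average rank (1+2)/2 = 1.5.
The 2 values of 42 occupy positions 3–4 → average rank (3+4)/2 = 3.5.

5, 1.5, 3.5, 3.5, 1.5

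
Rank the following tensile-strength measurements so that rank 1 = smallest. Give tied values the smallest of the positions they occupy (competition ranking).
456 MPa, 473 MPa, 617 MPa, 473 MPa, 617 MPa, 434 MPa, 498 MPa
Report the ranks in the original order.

Sorted (ascending): 434, 456, 473, 473, 498, 617, 617
The 2 values of 473 occupy positions 3–4 → each gets rank 3.
The 2 values of 617 occupy positions 6–7 → each gets rank 6.

2, 3, 6, 3, 6, 1, 5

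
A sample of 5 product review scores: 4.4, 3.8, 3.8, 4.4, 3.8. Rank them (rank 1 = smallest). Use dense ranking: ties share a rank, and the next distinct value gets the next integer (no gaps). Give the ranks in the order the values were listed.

Sorted (ascending): 3.8, 3.8, 3.8, 4.4, 4.4
The 3 values of 3.8 share dense rank 1.
The 2 values of 4.4 share dense rank 2.

2, 1, 1, 2, 1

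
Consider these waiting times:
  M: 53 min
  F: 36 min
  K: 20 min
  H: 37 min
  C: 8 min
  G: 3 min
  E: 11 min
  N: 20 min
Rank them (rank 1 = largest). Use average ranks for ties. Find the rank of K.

Sorted (descending): 53, 37, 36, 20, 20, 11, 8, 3
The 2 values of 20 occupy positions 4–5 → average rank (4+5)/2 = 4.5.
K has value 20 min → rank 4.5.

4.5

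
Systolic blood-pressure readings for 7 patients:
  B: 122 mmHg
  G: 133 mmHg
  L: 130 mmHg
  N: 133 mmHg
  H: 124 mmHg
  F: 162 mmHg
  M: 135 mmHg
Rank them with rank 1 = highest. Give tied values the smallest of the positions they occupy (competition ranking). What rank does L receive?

Sorted (descending): 162, 135, 133, 133, 130, 124, 122
The 2 values of 133 occupy positions 3–4 → each gets rank 3.
L has value 130 mmHg → rank 5.

5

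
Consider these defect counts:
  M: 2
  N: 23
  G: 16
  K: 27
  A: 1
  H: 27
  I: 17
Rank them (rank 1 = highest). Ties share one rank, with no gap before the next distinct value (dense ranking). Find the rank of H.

1

Sorted (descending): 27, 27, 23, 17, 16, 2, 1
The 2 values of 27 share dense rank 1.
Remaining distinct values take the next consecutive integers.
H has value 27 → rank 1.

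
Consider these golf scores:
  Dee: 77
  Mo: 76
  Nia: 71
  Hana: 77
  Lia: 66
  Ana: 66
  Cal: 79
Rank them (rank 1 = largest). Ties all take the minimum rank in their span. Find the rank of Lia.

Sorted (descending): 79, 77, 77, 76, 71, 66, 66
The 2 values of 77 occupy positions 2–3 → each gets rank 2.
The 2 values of 66 occupy positions 6–7 → each gets rank 6.
Lia has value 66 → rank 6.

6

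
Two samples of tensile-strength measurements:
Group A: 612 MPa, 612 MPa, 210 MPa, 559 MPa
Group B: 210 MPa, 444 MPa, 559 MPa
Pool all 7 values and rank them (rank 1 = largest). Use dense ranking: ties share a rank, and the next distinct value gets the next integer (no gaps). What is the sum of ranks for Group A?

8

Sorted (descending): 612, 612, 559, 559, 444, 210, 210
The 2 values of 612 share dense rank 1.
The 2 values of 559 share dense rank 2.
The 2 values of 210 share dense rank 4.
Remaining distinct values take the next consecutive integers.
Group A values → pooled ranks: 612→1, 612→1, 210→4, 559→2
Rank sum = 1 + 1 + 4 + 2 = 8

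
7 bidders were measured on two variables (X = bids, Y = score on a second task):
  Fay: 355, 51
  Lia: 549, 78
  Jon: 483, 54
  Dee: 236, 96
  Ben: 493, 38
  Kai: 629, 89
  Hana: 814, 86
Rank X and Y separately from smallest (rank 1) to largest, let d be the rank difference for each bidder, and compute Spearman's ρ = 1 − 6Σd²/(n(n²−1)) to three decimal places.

Ranks of variable 1: 2, 5, 3, 1, 4, 6, 7
Ranks of variable 2: 2, 4, 3, 7, 1, 6, 5
d = r₁ − r₂: 0, 1, 0, -6, 3, 0, 2
d²: 0, 1, 0, 36, 9, 0, 4; Σd² = 50
ρ = 1 − 6·50/(7·48) = 1 − 300/336 = 0.107

0.107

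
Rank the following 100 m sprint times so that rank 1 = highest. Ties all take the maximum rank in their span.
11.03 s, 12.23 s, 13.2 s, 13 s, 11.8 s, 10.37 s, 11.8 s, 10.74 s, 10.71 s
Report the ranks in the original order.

Sorted (descending): 13.2, 13, 12.23, 11.8, 11.8, 11.03, 10.74, 10.71, 10.37
The 2 values of 11.8 occupy positions 4–5 → each gets rank 5.

6, 3, 1, 2, 5, 9, 5, 7, 8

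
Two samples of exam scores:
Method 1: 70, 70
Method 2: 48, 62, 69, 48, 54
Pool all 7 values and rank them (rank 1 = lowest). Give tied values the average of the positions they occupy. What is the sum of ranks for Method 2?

Sorted (ascending): 48, 48, 54, 62, 69, 70, 70
The 2 values of 48 occupy positions 1–2 → average rank (1+2)/2 = 1.5.
The 2 values of 70 occupy positions 6–7 → average rank (6+7)/2 = 6.5.
Method 2 values → pooled ranks: 48→1.5, 62→4, 69→5, 48→1.5, 54→3
Rank sum = 1.5 + 4 + 5 + 1.5 + 3 = 15

15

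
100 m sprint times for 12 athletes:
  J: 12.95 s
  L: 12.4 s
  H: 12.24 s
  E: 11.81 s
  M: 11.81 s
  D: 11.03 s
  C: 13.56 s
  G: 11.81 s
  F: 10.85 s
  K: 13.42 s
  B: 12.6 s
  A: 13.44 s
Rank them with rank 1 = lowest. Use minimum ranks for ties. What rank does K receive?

Sorted (ascending): 10.85, 11.03, 11.81, 11.81, 11.81, 12.24, 12.4, 12.6, 12.95, 13.42, 13.44, 13.56
The 3 values of 11.81 occupy positions 3–5 → each gets rank 3.
K has value 13.42 s → rank 10.

10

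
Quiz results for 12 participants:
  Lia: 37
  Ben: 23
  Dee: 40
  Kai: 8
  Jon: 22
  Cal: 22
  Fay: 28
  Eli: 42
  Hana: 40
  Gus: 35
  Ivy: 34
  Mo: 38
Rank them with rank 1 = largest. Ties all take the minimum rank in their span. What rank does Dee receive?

2

Sorted (descending): 42, 40, 40, 38, 37, 35, 34, 28, 23, 22, 22, 8
The 2 values of 40 occupy positions 2–3 → each gets rank 2.
The 2 values of 22 occupy positions 10–11 → each gets rank 10.
Dee has value 40 → rank 2.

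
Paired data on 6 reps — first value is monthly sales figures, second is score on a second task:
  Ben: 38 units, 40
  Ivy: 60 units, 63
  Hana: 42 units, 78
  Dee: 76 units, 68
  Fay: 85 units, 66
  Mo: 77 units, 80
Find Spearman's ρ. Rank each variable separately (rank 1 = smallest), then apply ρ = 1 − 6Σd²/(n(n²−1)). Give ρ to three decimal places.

Ranks of variable 1: 1, 3, 2, 4, 6, 5
Ranks of variable 2: 1, 2, 5, 4, 3, 6
d = r₁ − r₂: 0, 1, -3, 0, 3, -1
d²: 0, 1, 9, 0, 9, 1; Σd² = 20
ρ = 1 − 6·20/(6·35) = 1 − 120/210 = 0.429

0.429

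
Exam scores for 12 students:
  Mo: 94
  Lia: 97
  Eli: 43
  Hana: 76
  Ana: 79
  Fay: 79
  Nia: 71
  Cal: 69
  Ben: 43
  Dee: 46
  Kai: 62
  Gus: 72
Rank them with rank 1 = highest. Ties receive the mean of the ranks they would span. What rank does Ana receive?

Sorted (descending): 97, 94, 79, 79, 76, 72, 71, 69, 62, 46, 43, 43
The 2 values of 79 occupy positions 3–4 → average rank (3+4)/2 = 3.5.
The 2 values of 43 occupy positions 11–12 → average rank (11+12)/2 = 11.5.
Ana has value 79 → rank 3.5.

3.5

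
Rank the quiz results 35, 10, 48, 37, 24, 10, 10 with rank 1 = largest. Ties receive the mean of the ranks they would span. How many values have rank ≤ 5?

Sorted (descending): 48, 37, 35, 24, 10, 10, 10
The 3 values of 10 occupy positions 5–7 → average rank 6.
Ranks ≤ 5: {1, 2, 3, 4} → 4 values.

4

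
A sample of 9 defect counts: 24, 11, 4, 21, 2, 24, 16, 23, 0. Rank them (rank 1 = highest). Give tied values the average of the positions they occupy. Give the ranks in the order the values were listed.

Sorted (descending): 24, 24, 23, 21, 16, 11, 4, 2, 0
The 2 values of 24 occupy positions 1–2 → average rank (1+2)/2 = 1.5.

1.5, 6, 7, 4, 8, 1.5, 5, 3, 9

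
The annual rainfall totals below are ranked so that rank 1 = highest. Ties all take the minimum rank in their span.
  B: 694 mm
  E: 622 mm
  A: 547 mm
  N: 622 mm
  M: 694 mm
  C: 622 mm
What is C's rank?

Sorted (descending): 694, 694, 622, 622, 622, 547
The 2 values of 694 occupy positions 1–2 → each gets rank 1.
The 3 values of 622 occupy positions 3–5 → each gets rank 3.
C has value 622 mm → rank 3.

3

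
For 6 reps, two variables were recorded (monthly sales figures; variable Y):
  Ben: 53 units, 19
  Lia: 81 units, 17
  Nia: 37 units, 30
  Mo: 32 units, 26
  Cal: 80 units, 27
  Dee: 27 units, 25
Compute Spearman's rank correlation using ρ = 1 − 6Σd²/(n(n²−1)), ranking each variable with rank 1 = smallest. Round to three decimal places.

Ranks of variable 1: 4, 6, 3, 2, 5, 1
Ranks of variable 2: 2, 1, 6, 4, 5, 3
d = r₁ − r₂: 2, 5, -3, -2, 0, -2
d²: 4, 25, 9, 4, 0, 4; Σd² = 46
ρ = 1 − 6·46/(6·35) = 1 − 276/210 = -0.314

-0.314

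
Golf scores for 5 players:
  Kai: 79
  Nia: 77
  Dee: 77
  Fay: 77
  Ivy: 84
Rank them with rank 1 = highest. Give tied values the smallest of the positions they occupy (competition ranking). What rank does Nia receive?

3

Sorted (descending): 84, 79, 77, 77, 77
The 3 values of 77 occupy positions 3–5 → each gets rank 3.
Nia has value 77 → rank 3.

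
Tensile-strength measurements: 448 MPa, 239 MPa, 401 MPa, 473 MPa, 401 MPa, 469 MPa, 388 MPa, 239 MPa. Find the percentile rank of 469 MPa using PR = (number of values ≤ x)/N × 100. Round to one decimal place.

N = 8.
Strictly below 469: 6. Equal to 469: 1.
PR = 7/8 × 100 = 87.5

87.5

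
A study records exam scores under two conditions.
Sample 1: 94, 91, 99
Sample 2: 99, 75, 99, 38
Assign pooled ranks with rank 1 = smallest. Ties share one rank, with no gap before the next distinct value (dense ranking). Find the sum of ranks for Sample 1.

12

Sorted (ascending): 38, 75, 91, 94, 99, 99, 99
The 3 values of 99 share dense rank 5.
Remaining distinct values take the next consecutive integers.
Sample 1 values → pooled ranks: 94→4, 91→3, 99→5
Rank sum = 4 + 3 + 5 = 12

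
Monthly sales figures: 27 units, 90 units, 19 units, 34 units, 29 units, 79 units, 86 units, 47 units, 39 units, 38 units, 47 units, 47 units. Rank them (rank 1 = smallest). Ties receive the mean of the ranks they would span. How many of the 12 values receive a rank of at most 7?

6

Sorted (ascending): 19, 27, 29, 34, 38, 39, 47, 47, 47, 79, 86, 90
The 3 values of 47 occupy positions 7–9 → average rank 8.
Ranks ≤ 7: {1, 2, 3, 4, 5, 6} → 6 values.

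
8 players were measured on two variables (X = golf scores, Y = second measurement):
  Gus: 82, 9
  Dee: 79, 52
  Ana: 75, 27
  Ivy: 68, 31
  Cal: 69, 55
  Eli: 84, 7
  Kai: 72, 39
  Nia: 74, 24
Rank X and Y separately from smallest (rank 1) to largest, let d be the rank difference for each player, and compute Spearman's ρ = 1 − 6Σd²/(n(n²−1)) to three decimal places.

Ranks of variable 1: 7, 6, 5, 1, 2, 8, 3, 4
Ranks of variable 2: 2, 7, 4, 5, 8, 1, 6, 3
d = r₁ − r₂: 5, -1, 1, -4, -6, 7, -3, 1
d²: 25, 1, 1, 16, 36, 49, 9, 1; Σd² = 138
ρ = 1 − 6·138/(8·63) = 1 − 828/504 = -0.643

-0.643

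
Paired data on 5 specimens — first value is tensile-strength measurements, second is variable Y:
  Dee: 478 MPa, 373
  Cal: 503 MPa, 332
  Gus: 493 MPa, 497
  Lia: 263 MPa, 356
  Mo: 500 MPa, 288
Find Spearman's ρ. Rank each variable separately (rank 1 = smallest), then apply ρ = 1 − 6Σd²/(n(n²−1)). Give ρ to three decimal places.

-0.500

Ranks of variable 1: 2, 5, 3, 1, 4
Ranks of variable 2: 4, 2, 5, 3, 1
d = r₁ − r₂: -2, 3, -2, -2, 3
d²: 4, 9, 4, 4, 9; Σd² = 30
ρ = 1 − 6·30/(5·24) = 1 − 180/120 = -0.500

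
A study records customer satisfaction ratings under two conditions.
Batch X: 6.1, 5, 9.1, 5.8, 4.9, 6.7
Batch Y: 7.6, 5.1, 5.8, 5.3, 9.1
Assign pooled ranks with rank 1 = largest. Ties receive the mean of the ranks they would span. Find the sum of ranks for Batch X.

Sorted (descending): 9.1, 9.1, 7.6, 6.7, 6.1, 5.8, 5.8, 5.3, 5.1, 5, 4.9
The 2 values of 9.1 occupy positions 1–2 → average rank (1+2)/2 = 1.5.
The 2 values of 5.8 occupy positions 6–7 → average rank (6+7)/2 = 6.5.
Batch X values → pooled ranks: 6.1→5, 5→10, 9.1→1.5, 5.8→6.5, 4.9→11, 6.7→4
Rank sum = 5 + 10 + 1.5 + 6.5 + 11 + 4 = 38

38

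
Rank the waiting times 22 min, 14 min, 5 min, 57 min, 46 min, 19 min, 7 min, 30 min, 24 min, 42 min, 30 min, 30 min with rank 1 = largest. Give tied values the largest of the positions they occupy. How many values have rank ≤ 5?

3

Sorted (descending): 57, 46, 42, 30, 30, 30, 24, 22, 19, 14, 7, 5
The 3 values of 30 occupy positions 4–6 → each gets rank 6.
Ranks ≤ 5: {1, 2, 3} → 3 values.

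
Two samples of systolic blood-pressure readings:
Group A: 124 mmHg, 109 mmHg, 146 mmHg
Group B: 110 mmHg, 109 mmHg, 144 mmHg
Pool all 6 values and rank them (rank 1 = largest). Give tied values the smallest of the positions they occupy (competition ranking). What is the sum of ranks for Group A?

9

Sorted (descending): 146, 144, 124, 110, 109, 109
The 2 values of 109 occupy positions 5–6 → each gets rank 5.
Group A values → pooled ranks: 124→3, 109→5, 146→1
Rank sum = 3 + 5 + 1 = 9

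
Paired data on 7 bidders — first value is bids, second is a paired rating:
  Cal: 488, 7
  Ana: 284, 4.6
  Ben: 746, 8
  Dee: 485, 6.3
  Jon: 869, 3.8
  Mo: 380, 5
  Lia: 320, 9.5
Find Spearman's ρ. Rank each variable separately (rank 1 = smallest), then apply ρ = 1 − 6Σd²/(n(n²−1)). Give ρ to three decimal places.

Ranks of variable 1: 5, 1, 6, 4, 7, 3, 2
Ranks of variable 2: 5, 2, 6, 4, 1, 3, 7
d = r₁ − r₂: 0, -1, 0, 0, 6, 0, -5
d²: 0, 1, 0, 0, 36, 0, 25; Σd² = 62
ρ = 1 − 6·62/(7·48) = 1 − 372/336 = -0.107

-0.107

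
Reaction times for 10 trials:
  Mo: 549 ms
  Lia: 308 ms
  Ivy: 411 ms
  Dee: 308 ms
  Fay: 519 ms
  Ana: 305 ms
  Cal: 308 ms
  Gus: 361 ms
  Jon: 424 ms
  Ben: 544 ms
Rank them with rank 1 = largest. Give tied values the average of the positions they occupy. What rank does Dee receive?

8

Sorted (descending): 549, 544, 519, 424, 411, 361, 308, 308, 308, 305
The 3 values of 308 occupy positions 7–9 → average rank 8.
Dee has value 308 ms → rank 8.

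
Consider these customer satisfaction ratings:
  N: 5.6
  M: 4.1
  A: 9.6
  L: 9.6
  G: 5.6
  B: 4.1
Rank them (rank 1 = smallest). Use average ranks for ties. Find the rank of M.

1.5

Sorted (ascending): 4.1, 4.1, 5.6, 5.6, 9.6, 9.6
The 2 values of 4.1 occupy positions 1–2 → average rank (1+2)/2 = 1.5.
The 2 values of 5.6 occupy positions 3–4 → average rank (3+4)/2 = 3.5.
The 2 values of 9.6 occupy positions 5–6 → average rank (5+6)/2 = 5.5.
M has value 4.1 → rank 1.5.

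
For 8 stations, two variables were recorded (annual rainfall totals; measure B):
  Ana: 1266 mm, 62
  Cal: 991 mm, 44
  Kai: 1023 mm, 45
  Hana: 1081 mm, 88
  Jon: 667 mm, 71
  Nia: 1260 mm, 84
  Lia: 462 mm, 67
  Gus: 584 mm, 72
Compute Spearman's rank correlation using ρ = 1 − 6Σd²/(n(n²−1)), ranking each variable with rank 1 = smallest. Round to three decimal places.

0.095

Ranks of variable 1: 8, 4, 5, 6, 3, 7, 1, 2
Ranks of variable 2: 3, 1, 2, 8, 5, 7, 4, 6
d = r₁ − r₂: 5, 3, 3, -2, -2, 0, -3, -4
d²: 25, 9, 9, 4, 4, 0, 9, 16; Σd² = 76
ρ = 1 − 6·76/(8·63) = 1 − 456/504 = 0.095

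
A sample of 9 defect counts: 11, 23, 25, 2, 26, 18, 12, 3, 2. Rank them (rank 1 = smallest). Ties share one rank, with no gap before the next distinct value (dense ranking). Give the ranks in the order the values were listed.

3, 6, 7, 1, 8, 5, 4, 2, 1

Sorted (ascending): 2, 2, 3, 11, 12, 18, 23, 25, 26
The 2 values of 2 share dense rank 1.
Remaining distinct values take the next consecutive integers.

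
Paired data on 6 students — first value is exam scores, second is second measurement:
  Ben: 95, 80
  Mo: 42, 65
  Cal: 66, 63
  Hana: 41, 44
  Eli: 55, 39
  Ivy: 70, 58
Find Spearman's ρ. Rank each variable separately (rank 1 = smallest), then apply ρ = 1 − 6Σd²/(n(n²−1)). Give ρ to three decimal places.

0.486

Ranks of variable 1: 6, 2, 4, 1, 3, 5
Ranks of variable 2: 6, 5, 4, 2, 1, 3
d = r₁ − r₂: 0, -3, 0, -1, 2, 2
d²: 0, 9, 0, 1, 4, 4; Σd² = 18
ρ = 1 − 6·18/(6·35) = 1 − 108/210 = 0.486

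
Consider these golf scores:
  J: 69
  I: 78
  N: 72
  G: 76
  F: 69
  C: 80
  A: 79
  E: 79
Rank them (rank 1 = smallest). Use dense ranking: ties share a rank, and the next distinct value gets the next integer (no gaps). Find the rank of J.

Sorted (ascending): 69, 69, 72, 76, 78, 79, 79, 80
The 2 values of 69 share dense rank 1.
The 2 values of 79 share dense rank 5.
Remaining distinct values take the next consecutive integers.
J has value 69 → rank 1.

1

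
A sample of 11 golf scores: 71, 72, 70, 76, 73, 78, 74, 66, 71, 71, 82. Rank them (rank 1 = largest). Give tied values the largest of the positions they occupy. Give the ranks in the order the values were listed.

Sorted (descending): 82, 78, 76, 74, 73, 72, 71, 71, 71, 70, 66
The 3 values of 71 occupy positions 7–9 → each gets rank 9.

9, 6, 10, 3, 5, 2, 4, 11, 9, 9, 1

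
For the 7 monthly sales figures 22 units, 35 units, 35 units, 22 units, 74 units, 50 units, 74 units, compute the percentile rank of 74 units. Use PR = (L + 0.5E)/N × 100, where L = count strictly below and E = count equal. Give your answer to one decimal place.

N = 7.
Strictly below 74: 5. Equal to 74: 2.
PR = (5 + 0.5·2)/7 × 100 = 85.7

85.7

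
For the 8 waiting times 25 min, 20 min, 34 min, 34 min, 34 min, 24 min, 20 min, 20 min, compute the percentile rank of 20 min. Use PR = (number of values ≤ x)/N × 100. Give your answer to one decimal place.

37.5

N = 8.
Strictly below 20: 0. Equal to 20: 3.
PR = 3/8 × 100 = 37.5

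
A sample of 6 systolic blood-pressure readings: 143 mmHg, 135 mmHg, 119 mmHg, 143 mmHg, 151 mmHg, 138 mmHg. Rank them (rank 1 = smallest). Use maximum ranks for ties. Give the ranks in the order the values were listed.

5, 2, 1, 5, 6, 3

Sorted (ascending): 119, 135, 138, 143, 143, 151
The 2 values of 143 occupy positions 4–5 → each gets rank 5.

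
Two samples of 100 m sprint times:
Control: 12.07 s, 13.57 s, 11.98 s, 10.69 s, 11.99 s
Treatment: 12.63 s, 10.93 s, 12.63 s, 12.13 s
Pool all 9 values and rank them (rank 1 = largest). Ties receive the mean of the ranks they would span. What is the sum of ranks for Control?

Sorted (descending): 13.57, 12.63, 12.63, 12.13, 12.07, 11.99, 11.98, 10.93, 10.69
The 2 values of 12.63 occupy positions 2–3 → average rank (2+3)/2 = 2.5.
Control values → pooled ranks: 12.07→5, 13.57→1, 11.98→7, 10.69→9, 11.99→6
Rank sum = 5 + 1 + 7 + 9 + 6 = 28

28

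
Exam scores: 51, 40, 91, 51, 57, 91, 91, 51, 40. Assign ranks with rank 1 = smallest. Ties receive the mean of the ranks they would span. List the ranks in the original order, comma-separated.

Sorted (ascending): 40, 40, 51, 51, 51, 57, 91, 91, 91
The 2 values of 40 occupy positions 1–2 → average rank (1+2)/2 = 1.5.
The 3 values of 51 occupy positions 3–5 → average rank 4.
The 3 values of 91 occupy positions 7–9 → average rank 8.

4, 1.5, 8, 4, 6, 8, 8, 4, 1.5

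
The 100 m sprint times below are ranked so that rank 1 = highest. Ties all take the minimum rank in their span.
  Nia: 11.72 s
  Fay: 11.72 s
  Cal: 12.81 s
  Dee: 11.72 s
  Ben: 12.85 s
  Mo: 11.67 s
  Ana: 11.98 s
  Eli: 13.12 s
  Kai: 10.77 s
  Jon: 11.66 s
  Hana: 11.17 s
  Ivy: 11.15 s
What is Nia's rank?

5

Sorted (descending): 13.12, 12.85, 12.81, 11.98, 11.72, 11.72, 11.72, 11.67, 11.66, 11.17, 11.15, 10.77
The 3 values of 11.72 occupy positions 5–7 → each gets rank 5.
Nia has value 11.72 s → rank 5.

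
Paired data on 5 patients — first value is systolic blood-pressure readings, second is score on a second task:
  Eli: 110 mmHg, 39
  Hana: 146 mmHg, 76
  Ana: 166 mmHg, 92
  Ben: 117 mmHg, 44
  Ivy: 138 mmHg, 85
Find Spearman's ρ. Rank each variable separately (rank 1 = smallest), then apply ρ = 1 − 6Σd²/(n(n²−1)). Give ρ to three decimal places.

0.900

Ranks of variable 1: 1, 4, 5, 2, 3
Ranks of variable 2: 1, 3, 5, 2, 4
d = r₁ − r₂: 0, 1, 0, 0, -1
d²: 0, 1, 0, 0, 1; Σd² = 2
ρ = 1 − 6·2/(5·24) = 1 − 12/120 = 0.900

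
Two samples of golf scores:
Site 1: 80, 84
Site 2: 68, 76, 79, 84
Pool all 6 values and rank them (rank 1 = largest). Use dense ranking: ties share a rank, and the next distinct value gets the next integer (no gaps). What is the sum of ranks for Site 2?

13

Sorted (descending): 84, 84, 80, 79, 76, 68
The 2 values of 84 share dense rank 1.
Remaining distinct values take the next consecutive integers.
Site 2 values → pooled ranks: 68→5, 76→4, 79→3, 84→1
Rank sum = 5 + 4 + 3 + 1 = 13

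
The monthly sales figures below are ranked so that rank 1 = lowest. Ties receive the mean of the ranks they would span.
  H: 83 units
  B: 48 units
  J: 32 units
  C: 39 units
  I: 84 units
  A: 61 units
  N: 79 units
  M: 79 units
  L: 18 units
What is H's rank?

8

Sorted (ascending): 18, 32, 39, 48, 61, 79, 79, 83, 84
The 2 values of 79 occupy positions 6–7 → average rank (6+7)/2 = 6.5.
H has value 83 units → rank 8.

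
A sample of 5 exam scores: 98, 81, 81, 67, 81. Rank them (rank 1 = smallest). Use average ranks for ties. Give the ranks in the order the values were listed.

Sorted (ascending): 67, 81, 81, 81, 98
The 3 values of 81 occupy positions 2–4 → average rank 3.

5, 3, 3, 1, 3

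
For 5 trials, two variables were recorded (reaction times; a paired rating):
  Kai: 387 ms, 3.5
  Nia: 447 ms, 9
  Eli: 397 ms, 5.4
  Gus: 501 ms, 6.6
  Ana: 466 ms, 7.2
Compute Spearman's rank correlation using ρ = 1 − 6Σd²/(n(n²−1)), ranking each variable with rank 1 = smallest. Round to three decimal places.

Ranks of variable 1: 1, 3, 2, 5, 4
Ranks of variable 2: 1, 5, 2, 3, 4
d = r₁ − r₂: 0, -2, 0, 2, 0
d²: 0, 4, 0, 4, 0; Σd² = 8
ρ = 1 − 6·8/(5·24) = 1 − 48/120 = 0.600

0.600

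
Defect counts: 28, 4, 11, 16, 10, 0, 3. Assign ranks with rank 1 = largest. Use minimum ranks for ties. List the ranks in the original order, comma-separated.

Sorted (descending): 28, 16, 11, 10, 4, 3, 0
No ties — each value takes its position as its rank.

1, 5, 3, 2, 4, 7, 6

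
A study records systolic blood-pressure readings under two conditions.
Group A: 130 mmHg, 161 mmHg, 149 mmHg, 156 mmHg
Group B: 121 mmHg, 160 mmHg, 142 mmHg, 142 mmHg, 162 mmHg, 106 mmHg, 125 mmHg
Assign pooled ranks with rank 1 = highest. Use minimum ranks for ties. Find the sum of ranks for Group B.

Sorted (descending): 162, 161, 160, 156, 149, 142, 142, 130, 125, 121, 106
The 2 values of 142 occupy positions 6–7 → each gets rank 6.
Group B values → pooled ranks: 121→10, 160→3, 142→6, 142→6, 162→1, 106→11, 125→9
Rank sum = 10 + 3 + 6 + 6 + 1 + 11 + 9 = 46

46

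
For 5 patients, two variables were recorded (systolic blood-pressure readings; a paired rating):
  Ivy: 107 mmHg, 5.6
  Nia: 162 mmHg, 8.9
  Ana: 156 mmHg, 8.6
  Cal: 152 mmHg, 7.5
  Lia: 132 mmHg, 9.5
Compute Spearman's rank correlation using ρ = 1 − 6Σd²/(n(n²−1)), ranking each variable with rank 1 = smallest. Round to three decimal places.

Ranks of variable 1: 1, 5, 4, 3, 2
Ranks of variable 2: 1, 4, 3, 2, 5
d = r₁ − r₂: 0, 1, 1, 1, -3
d²: 0, 1, 1, 1, 9; Σd² = 12
ρ = 1 − 6·12/(5·24) = 1 − 72/120 = 0.400

0.400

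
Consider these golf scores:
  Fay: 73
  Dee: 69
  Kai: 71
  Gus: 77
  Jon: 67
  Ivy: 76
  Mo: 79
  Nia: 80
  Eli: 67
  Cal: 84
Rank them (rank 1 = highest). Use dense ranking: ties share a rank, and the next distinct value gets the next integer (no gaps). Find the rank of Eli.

Sorted (descending): 84, 80, 79, 77, 76, 73, 71, 69, 67, 67
The 2 values of 67 share dense rank 9.
Remaining distinct values take the next consecutive integers.
Eli has value 67 → rank 9.

9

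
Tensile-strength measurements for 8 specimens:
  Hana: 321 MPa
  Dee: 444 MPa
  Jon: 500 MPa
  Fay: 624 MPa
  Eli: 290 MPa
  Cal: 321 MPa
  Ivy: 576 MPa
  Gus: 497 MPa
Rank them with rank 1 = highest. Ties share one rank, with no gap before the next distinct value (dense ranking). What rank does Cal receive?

Sorted (descending): 624, 576, 500, 497, 444, 321, 321, 290
The 2 values of 321 share dense rank 6.
Remaining distinct values take the next consecutive integers.
Cal has value 321 MPa → rank 6.

6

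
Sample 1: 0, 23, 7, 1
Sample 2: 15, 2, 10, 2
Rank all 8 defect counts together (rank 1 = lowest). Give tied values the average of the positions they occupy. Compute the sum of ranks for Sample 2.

20

Sorted (ascending): 0, 1, 2, 2, 7, 10, 15, 23
The 2 values of 2 occupy positions 3–4 → average rank (3+4)/2 = 3.5.
Sample 2 values → pooled ranks: 15→7, 2→3.5, 10→6, 2→3.5
Rank sum = 7 + 3.5 + 6 + 3.5 = 20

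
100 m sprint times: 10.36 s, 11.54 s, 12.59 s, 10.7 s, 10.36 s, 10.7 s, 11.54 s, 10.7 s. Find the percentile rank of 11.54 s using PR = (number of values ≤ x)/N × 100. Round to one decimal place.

N = 8.
Strictly below 11.54: 5. Equal to 11.54: 2.
PR = 7/8 × 100 = 87.5

87.5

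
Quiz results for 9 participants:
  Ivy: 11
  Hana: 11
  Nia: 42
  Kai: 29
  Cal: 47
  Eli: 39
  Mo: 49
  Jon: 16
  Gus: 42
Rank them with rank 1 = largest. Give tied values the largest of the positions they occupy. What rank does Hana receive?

9

Sorted (descending): 49, 47, 42, 42, 39, 29, 16, 11, 11
The 2 values of 42 occupy positions 3–4 → each gets rank 4.
The 2 values of 11 occupy positions 8–9 → each gets rank 9.
Hana has value 11 → rank 9.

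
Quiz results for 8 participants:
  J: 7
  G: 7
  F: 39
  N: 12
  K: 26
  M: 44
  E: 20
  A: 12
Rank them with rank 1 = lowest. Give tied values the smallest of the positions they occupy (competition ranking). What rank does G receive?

Sorted (ascending): 7, 7, 12, 12, 20, 26, 39, 44
The 2 values of 7 occupy positions 1–2 → each gets rank 1.
The 2 values of 12 occupy positions 3–4 → each gets rank 3.
G has value 7 → rank 1.

1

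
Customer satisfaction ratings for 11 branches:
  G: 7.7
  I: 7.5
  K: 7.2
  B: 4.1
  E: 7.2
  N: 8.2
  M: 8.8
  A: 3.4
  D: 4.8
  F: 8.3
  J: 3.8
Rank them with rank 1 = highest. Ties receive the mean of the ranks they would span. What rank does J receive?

10

Sorted (descending): 8.8, 8.3, 8.2, 7.7, 7.5, 7.2, 7.2, 4.8, 4.1, 3.8, 3.4
The 2 values of 7.2 occupy positions 6–7 → average rank (6+7)/2 = 6.5.
J has value 3.8 → rank 10.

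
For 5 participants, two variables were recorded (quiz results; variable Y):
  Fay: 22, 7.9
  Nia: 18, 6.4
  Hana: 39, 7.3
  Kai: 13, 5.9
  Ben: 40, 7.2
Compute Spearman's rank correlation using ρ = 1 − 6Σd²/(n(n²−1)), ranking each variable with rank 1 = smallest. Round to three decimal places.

0.600

Ranks of variable 1: 3, 2, 4, 1, 5
Ranks of variable 2: 5, 2, 4, 1, 3
d = r₁ − r₂: -2, 0, 0, 0, 2
d²: 4, 0, 0, 0, 4; Σd² = 8
ρ = 1 − 6·8/(5·24) = 1 − 48/120 = 0.600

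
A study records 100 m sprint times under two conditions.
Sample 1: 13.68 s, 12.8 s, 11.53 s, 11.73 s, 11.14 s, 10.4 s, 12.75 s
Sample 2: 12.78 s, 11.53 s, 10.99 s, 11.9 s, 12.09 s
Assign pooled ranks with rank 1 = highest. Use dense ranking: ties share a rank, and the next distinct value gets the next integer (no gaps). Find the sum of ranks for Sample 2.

Sorted (descending): 13.68, 12.8, 12.78, 12.75, 12.09, 11.9, 11.73, 11.53, 11.53, 11.14, 10.99, 10.4
The 2 values of 11.53 share dense rank 8.
Remaining distinct values take the next consecutive integers.
Sample 2 values → pooled ranks: 12.78→3, 11.53→8, 10.99→10, 11.9→6, 12.09→5
Rank sum = 3 + 8 + 10 + 6 + 5 = 32

32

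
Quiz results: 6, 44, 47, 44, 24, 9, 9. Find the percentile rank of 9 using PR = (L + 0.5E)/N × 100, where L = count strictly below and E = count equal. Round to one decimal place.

28.6

N = 7.
Strictly below 9: 1. Equal to 9: 2.
PR = (1 + 0.5·2)/7 × 100 = 28.6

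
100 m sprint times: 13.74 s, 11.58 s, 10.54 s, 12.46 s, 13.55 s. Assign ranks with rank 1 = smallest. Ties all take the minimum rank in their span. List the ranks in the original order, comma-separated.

Sorted (ascending): 10.54, 11.58, 12.46, 13.55, 13.74
No ties — each value takes its position as its rank.

5, 2, 1, 3, 4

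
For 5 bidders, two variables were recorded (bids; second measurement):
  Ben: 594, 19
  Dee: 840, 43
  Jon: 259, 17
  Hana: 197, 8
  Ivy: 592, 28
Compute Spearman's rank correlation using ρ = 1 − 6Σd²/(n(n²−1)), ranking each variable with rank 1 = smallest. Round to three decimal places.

Ranks of variable 1: 4, 5, 2, 1, 3
Ranks of variable 2: 3, 5, 2, 1, 4
d = r₁ − r₂: 1, 0, 0, 0, -1
d²: 1, 0, 0, 0, 1; Σd² = 2
ρ = 1 − 6·2/(5·24) = 1 − 12/120 = 0.900

0.900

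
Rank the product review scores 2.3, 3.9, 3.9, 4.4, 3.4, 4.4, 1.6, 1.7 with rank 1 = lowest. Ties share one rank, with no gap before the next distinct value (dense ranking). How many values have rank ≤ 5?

Sorted (ascending): 1.6, 1.7, 2.3, 3.4, 3.9, 3.9, 4.4, 4.4
The 2 values of 3.9 share dense rank 5.
The 2 values of 4.4 share dense rank 6.
Remaining distinct values take the next consecutive integers.
Ranks ≤ 5: {1, 2, 3, 4, 5, 5} → 6 values.

6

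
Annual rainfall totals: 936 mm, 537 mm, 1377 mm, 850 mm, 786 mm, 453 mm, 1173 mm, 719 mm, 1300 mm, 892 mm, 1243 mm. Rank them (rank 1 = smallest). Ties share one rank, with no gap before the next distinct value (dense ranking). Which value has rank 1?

Sorted (ascending): 453, 537, 719, 786, 850, 892, 936, 1173, 1243, 1300, 1377
No ties — each value takes its position as its rank.
Rank 1 → value 453.

453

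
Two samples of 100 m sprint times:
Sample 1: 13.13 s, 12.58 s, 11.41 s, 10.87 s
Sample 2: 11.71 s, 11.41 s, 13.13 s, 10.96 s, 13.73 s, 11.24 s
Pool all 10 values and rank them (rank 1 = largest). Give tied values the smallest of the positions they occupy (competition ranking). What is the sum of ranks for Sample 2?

Sorted (descending): 13.73, 13.13, 13.13, 12.58, 11.71, 11.41, 11.41, 11.24, 10.96, 10.87
The 2 values of 13.13 occupy positions 2–3 → each gets rank 2.
The 2 values of 11.41 occupy positions 6–7 → each gets rank 6.
Sample 2 values → pooled ranks: 11.71→5, 11.41→6, 13.13→2, 10.96→9, 13.73→1, 11.24→8
Rank sum = 5 + 6 + 2 + 9 + 1 + 8 = 31

31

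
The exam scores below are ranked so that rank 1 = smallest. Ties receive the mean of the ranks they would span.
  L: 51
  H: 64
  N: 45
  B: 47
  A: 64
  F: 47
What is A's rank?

Sorted (ascending): 45, 47, 47, 51, 64, 64
The 2 values of 47 occupy positions 2–3 → average rank (2+3)/2 = 2.5.
The 2 values of 64 occupy positions 5–6 → average rank (5+6)/2 = 5.5.
A has value 64 → rank 5.5.

5.5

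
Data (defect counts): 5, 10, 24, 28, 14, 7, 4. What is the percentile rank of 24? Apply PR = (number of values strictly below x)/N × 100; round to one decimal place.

71.4

N = 7.
Strictly below 24: 5. Equal to 24: 1.
PR = 5/7 × 100 = 71.4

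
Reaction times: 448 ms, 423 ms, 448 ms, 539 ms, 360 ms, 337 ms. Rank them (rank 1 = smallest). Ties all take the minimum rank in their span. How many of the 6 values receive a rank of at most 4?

Sorted (ascending): 337, 360, 423, 448, 448, 539
The 2 values of 448 occupy positions 4–5 → each gets rank 4.
Ranks ≤ 4: {1, 2, 3, 4, 4} → 5 values.

5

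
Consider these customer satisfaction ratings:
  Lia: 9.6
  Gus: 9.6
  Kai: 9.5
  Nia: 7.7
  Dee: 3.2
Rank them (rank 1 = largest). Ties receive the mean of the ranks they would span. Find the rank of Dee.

Sorted (descending): 9.6, 9.6, 9.5, 7.7, 3.2
The 2 values of 9.6 occupy positions 1–2 → average rank (1+2)/2 = 1.5.
Dee has value 3.2 → rank 5.

5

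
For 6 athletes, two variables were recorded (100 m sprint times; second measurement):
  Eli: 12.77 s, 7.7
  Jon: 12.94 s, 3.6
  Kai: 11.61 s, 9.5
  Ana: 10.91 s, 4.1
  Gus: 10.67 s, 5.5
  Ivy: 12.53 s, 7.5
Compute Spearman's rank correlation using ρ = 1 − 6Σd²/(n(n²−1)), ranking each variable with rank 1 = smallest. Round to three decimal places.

-0.086

Ranks of variable 1: 5, 6, 3, 2, 1, 4
Ranks of variable 2: 5, 1, 6, 2, 3, 4
d = r₁ − r₂: 0, 5, -3, 0, -2, 0
d²: 0, 25, 9, 0, 4, 0; Σd² = 38
ρ = 1 − 6·38/(6·35) = 1 − 228/210 = -0.086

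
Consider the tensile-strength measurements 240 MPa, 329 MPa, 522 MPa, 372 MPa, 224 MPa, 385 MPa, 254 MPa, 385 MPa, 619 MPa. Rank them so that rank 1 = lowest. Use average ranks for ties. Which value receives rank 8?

Sorted (ascending): 224, 240, 254, 329, 372, 385, 385, 522, 619
The 2 values of 385 occupy positions 6–7 → average rank (6+7)/2 = 6.5.
Rank 8 → value 522.

522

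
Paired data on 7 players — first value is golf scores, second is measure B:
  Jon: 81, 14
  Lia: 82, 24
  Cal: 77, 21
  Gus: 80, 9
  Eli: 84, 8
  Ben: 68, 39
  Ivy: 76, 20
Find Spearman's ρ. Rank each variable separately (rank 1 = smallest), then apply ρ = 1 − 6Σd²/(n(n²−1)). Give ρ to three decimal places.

-0.571

Ranks of variable 1: 5, 6, 3, 4, 7, 1, 2
Ranks of variable 2: 3, 6, 5, 2, 1, 7, 4
d = r₁ − r₂: 2, 0, -2, 2, 6, -6, -2
d²: 4, 0, 4, 4, 36, 36, 4; Σd² = 88
ρ = 1 − 6·88/(7·48) = 1 − 528/336 = -0.571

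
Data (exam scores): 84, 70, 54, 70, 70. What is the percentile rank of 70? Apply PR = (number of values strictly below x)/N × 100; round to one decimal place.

20.0

N = 5.
Strictly below 70: 1. Equal to 70: 3.
PR = 1/5 × 100 = 20.0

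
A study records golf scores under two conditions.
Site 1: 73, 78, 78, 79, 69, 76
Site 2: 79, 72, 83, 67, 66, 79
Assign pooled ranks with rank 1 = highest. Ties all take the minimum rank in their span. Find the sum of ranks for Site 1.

37

Sorted (descending): 83, 79, 79, 79, 78, 78, 76, 73, 72, 69, 67, 66
The 3 values of 79 occupy positions 2–4 → each gets rank 2.
The 2 values of 78 occupy positions 5–6 → each gets rank 5.
Site 1 values → pooled ranks: 73→8, 78→5, 78→5, 79→2, 69→10, 76→7
Rank sum = 8 + 5 + 5 + 2 + 10 + 7 = 37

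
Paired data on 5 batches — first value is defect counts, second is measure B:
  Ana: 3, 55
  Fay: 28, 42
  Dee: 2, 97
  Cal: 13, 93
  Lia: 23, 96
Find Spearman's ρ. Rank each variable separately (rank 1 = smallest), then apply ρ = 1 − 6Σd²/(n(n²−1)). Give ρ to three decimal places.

Ranks of variable 1: 2, 5, 1, 3, 4
Ranks of variable 2: 2, 1, 5, 3, 4
d = r₁ − r₂: 0, 4, -4, 0, 0
d²: 0, 16, 16, 0, 0; Σd² = 32
ρ = 1 − 6·32/(5·24) = 1 − 192/120 = -0.600

-0.600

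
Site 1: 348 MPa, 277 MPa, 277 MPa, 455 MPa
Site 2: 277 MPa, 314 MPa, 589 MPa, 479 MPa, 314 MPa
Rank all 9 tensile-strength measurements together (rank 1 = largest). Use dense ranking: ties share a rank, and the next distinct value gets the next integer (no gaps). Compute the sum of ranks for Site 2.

19

Sorted (descending): 589, 479, 455, 348, 314, 314, 277, 277, 277
The 2 values of 314 share dense rank 5.
The 3 values of 277 share dense rank 6.
Remaining distinct values take the next consecutive integers.
Site 2 values → pooled ranks: 277→6, 314→5, 589→1, 479→2, 314→5
Rank sum = 6 + 5 + 1 + 2 + 5 = 19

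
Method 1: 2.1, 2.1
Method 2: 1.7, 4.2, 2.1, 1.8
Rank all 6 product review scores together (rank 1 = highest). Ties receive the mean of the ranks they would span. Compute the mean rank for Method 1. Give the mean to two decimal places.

Sorted (descending): 4.2, 2.1, 2.1, 2.1, 1.8, 1.7
The 3 values of 2.1 occupy positions 2–4 → average rank 3.
Method 1 values → pooled ranks: 2.1→3, 2.1→3
Mean rank = (3 + 3) / 2 = 3.00

3.00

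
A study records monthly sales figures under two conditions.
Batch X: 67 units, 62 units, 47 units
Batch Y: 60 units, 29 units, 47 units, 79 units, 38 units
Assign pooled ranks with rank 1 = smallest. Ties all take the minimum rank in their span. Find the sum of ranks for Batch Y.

Sorted (ascending): 29, 38, 47, 47, 60, 62, 67, 79
The 2 values of 47 occupy positions 3–4 → each gets rank 3.
Batch Y values → pooled ranks: 60→5, 29→1, 47→3, 79→8, 38→2
Rank sum = 5 + 1 + 3 + 8 + 2 = 19

19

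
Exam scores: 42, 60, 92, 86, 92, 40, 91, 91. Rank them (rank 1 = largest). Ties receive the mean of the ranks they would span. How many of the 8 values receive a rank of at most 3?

2

Sorted (descending): 92, 92, 91, 91, 86, 60, 42, 40
The 2 values of 92 occupy positions 1–2 → average rank (1+2)/2 = 1.5.
The 2 values of 91 occupy positions 3–4 → average rank (3+4)/2 = 3.5.
Ranks ≤ 3: {1.5, 1.5} → 2 values.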